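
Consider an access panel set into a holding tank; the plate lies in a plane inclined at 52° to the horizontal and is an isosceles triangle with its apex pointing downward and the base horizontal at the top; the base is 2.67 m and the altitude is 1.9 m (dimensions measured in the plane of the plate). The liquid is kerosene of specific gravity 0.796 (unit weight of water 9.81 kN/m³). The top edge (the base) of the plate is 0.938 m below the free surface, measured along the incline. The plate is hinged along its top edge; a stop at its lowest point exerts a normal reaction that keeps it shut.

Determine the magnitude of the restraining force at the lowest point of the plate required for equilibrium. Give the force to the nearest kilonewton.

γ = 0.796 × 9.81 = 7.80876 kN/m³.
Let θ = 52° be the plate's angle to the horizontal; measure y along the incline from where the plane meets the free surface. Vertical depth h = y·sinθ with sinθ = 0.788011.
With the apex down, the centroid sits h/3 = 1.9/3 = 0.633333 m below the base (the top edge), so y_c = 0.938 + 0.633333 = 1.57133 m and h_c = 1.57133 × 0.788011 = 1.23823 m.
A = ½ × 2.67 × 1.9 = 2.5365 m².
Resultant F = γ·h_c·A = 7.80876 × 1.23823 × 2.5365 = 24.5255 kN.
I_c = b·h³/36 = 2.67 × 1.9³/36 = 0.508709 m⁴.
Centre of pressure: y_p = y_c + I_c/(y_c·A) = 1.57133 + 0.508709/(1.57133 × 2.5365) = 1.57133 + 0.127634 = 1.69896 m along the plane.
The resultant acts 0.633333 + 0.127634 = 0.760967 m (along the plate) below the hinge at the top edge, so the moment about the hinge is M = F × 0.760967 = 24.5255 × 0.760967 = 18.6631 kN·m.
A normal force at the bottom, 1.9 m from the hinge, must supply this moment: P = 18.6631/1.9 = 9.82268 kN.

P ≈ 10 kN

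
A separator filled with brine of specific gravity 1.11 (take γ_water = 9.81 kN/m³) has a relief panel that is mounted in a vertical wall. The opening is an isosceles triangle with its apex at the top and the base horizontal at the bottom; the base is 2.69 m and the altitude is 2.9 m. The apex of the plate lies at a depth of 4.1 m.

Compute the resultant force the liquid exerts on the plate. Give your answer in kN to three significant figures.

F ≈ 256 kN

γ = 1.11 × 9.81 = 10.8891 kN/m³.
With the apex up, the centroid sits 2h/3 = 2 × 2.9/3 = 1.93333 m below the apex, so the centroid depth is h_c = 4.1 + 1.93333 = 6.03333 m.
A = ½ × 2.69 × 2.9 = 3.9005 m².
Resultant F = γ·h_c·A = 10.8891 × 6.03333 × 3.9005 = 256.253 kN.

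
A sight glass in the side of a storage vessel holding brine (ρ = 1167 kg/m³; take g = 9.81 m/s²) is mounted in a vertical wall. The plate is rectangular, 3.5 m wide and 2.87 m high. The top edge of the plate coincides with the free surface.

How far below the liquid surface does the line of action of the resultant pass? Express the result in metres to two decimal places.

γ = ρg = 1167 × 9.81 / 1000 = 11.44827 kN/m³.
The centroid lies 2.87/2 = 1.435 m below the top edge, so the centroid depth is h_c = 1.435 m.
A = 3.5 × 2.87 = 10.045 m².
Resultant F = γ·h_c·A = 11.44827 × 1.435 × 10.045 = 165.022 kN.
I_c = b·h³/12 = 3.5 × 2.87³/12 = 6.89497 m⁴.
Centre of pressure: y_p = y_c + I_c/(y_c·A) = 1.435 + 6.89497/(1.435 × 10.045) = 1.435 + 0.478333 = 1.91333 m along the plane.

h_p = 1.91 m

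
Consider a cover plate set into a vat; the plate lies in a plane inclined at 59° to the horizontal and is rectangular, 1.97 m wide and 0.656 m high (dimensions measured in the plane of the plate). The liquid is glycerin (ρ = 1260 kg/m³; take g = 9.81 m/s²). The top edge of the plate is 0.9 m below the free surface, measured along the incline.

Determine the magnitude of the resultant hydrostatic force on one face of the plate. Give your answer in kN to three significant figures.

F ≈ 16.8 kN

γ = ρg = 1260 × 9.81 / 1000 = 12.3606 kN/m³.
Let θ = 59° be the plate's angle to the horizontal; measure y along the incline from where the plane meets the free surface. Vertical depth h = y·sinθ with sinθ = 0.857167.
The centroid lies 0.656/2 = 0.328 m below the top edge, so y_c = 0.9 + 0.328 = 1.228 m and h_c = 1.228 × 0.857167 = 1.0526 m.
A = 1.97 × 0.656 = 1.29232 m².
Resultant F = γ·h_c·A = 12.3606 × 1.0526 × 1.29232 = 16.8141 kN.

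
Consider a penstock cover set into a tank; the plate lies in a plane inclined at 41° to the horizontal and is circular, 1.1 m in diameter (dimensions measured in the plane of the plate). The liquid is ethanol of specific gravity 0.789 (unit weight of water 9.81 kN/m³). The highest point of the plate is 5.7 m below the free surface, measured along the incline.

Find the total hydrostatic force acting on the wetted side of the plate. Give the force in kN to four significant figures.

γ = 0.789 × 9.81 = 7.74009 kN/m³.
Let θ = 41° be the plate's angle to the horizontal; measure y along the incline from where the plane meets the free surface. Vertical depth h = y·sinθ with sinθ = 0.656059.
The centroid is at the centre, 0.55 m below the top of the plate, so y_c = 5.7 + 0.55 = 6.25 m and h_c = 6.25 × 0.656059 = 4.10037 m.
A = π(0.55)² = 0.950332 m².
Resultant F = γ·h_c·A = 7.74009 × 4.10037 × 0.950332 = 30.1609 kN.

F ≈ 30.16 kN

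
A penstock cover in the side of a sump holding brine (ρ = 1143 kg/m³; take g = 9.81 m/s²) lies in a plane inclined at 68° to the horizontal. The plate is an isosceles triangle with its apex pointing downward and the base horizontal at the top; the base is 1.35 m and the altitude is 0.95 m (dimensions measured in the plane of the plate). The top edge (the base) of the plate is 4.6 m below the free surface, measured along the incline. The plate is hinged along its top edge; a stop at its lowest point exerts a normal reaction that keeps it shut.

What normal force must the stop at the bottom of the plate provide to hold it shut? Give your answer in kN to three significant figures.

γ = ρg = 1143 × 9.81 / 1000 = 11.21283 kN/m³.
Let θ = 68° be the plate's angle to the horizontal; measure y along the incline from where the plane meets the free surface. Vertical depth h = y·sinθ with sinθ = 0.927184.
With the apex down, the centroid sits h/3 = 0.95/3 = 0.316667 m below the base (the top edge), so y_c = 4.6 + 0.316667 = 4.91667 m and h_c = 4.91667 × 0.927184 = 4.55866 m.
A = ½ × 1.35 × 0.95 = 0.64125 m².
Resultant F = γ·h_c·A = 11.21283 × 4.55866 × 0.64125 = 32.7778 kN.
I_c = b·h³/36 = 1.35 × 0.95³/36 = 0.0321516 m⁴.
Centre of pressure: y_p = y_c + I_c/(y_c·A) = 4.91667 + 0.0321516/(4.91667 × 0.64125) = 4.91667 + 0.0101977 = 4.92687 m along the plane.
The resultant acts 0.316667 + 0.0101977 = 0.326865 m (along the plate) below the hinge at the top edge, so the moment about the hinge is M = F × 0.326865 = 32.7778 × 0.326865 = 10.7139 kN·m.
A normal force at the bottom, 0.95 m from the hinge, must supply this moment: P = 10.7139/0.95 = 11.2778 kN.

P ≈ 11.3 kN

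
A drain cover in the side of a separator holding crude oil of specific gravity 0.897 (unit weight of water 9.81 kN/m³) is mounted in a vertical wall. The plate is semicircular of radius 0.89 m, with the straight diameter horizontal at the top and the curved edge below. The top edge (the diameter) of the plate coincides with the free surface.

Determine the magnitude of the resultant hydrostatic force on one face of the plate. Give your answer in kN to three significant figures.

γ = 0.897 × 9.81 = 8.79957 kN/m³.
The centroid of a semicircle lies 4r/(3π) = 0.377728 m from the diameter, here below the top edge, so the centroid depth is h_c = 0.377728 m.
A = πr²/2 = π × 0.89²/2 = 1.24423 m².
Resultant F = γ·h_c·A = 8.79957 × 0.377728 × 1.24423 = 4.13563 kN.

F ≈ 4.14 kN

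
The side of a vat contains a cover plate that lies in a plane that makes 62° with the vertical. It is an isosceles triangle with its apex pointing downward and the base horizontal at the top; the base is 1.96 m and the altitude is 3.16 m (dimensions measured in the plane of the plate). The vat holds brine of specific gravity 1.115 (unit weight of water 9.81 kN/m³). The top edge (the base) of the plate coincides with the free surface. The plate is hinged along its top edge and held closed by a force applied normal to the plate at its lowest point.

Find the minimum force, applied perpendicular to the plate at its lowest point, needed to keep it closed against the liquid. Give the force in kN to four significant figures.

γ = 1.115 × 9.81 = 10.93815 kN/m³.
The plate makes 62° with the vertical, i.e. θ = 90° − 62° = 28° to the horizontal. Measuring y along the incline from the free-surface line, vertical depth h = y·sinθ with sinθ = 0.469472.
With the apex down, the centroid sits h/3 = 3.16/3 = 1.05333 m below the base (the top edge), so y_c = 1.05333 m and h_c = 1.05333 × 0.469472 = 0.494509 m.
A = ½ × 1.96 × 3.16 = 3.0968 m².
Resultant F = γ·h_c·A = 10.93815 × 0.494509 × 3.0968 = 16.7506 kN.
I_c = b·h³/36 = 1.96 × 3.16³/36 = 1.71797 m⁴.
Centre of pressure: y_p = y_c + I_c/(y_c·A) = 1.05333 + 1.71797/(1.05333 × 3.0968) = 1.05333 + 0.526669 = 1.58 m along the plane.
The resultant acts 1.05333 + 0.526669 = 1.58 m (along the plate) below the hinge at the top edge, so the moment about the hinge is M = F × 1.58 = 16.7506 × 1.58 = 26.4659 kN·m.
A normal force at the bottom, 3.16 m from the hinge, must supply this moment: P = 26.4659/3.16 = 8.37528 kN.

P ≈ 8.375 kN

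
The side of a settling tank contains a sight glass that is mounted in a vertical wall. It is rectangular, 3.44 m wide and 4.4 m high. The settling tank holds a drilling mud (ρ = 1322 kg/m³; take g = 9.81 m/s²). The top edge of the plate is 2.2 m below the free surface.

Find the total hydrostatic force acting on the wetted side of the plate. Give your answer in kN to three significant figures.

F ≈ 864 kN

γ = ρg = 1322 × 9.81 / 1000 = 12.96882 kN/m³.
The centroid lies 4.4/2 = 2.2 m below the top edge, so the centroid depth is h_c = 2.2 + 2.2 = 4.4 m.
A = 3.44 × 4.4 = 15.136 m².
Resultant F = γ·h_c·A = 12.96882 × 4.4 × 15.136 = 863.703 kN.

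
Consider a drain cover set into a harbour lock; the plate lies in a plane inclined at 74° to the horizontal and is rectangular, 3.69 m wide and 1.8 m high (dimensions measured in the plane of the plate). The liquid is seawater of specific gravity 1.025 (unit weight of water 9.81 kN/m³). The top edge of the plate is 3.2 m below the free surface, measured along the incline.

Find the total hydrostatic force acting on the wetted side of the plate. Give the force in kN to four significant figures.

γ = 1.025 × 9.81 = 10.05525 kN/m³.
Let θ = 74° be the plate's angle to the horizontal; measure y along the incline from where the plane meets the free surface. Vertical depth h = y·sinθ with sinθ = 0.961262.
The centroid lies 1.8/2 = 0.9 m below the top edge, so y_c = 3.2 + 0.9 = 4.1 m and h_c = 4.1 × 0.961262 = 3.94117 m.
A = 3.69 × 1.8 = 6.642 m².
Resultant F = γ·h_c·A = 10.05525 × 3.94117 × 6.642 = 263.219 kN.

F ≈ 263.2 kN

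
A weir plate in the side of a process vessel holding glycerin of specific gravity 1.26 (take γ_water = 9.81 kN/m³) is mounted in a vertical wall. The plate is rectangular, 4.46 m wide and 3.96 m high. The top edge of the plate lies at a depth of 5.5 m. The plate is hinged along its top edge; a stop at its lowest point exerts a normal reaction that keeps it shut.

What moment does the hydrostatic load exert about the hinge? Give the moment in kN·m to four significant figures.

γ = 1.26 × 9.81 = 12.3606 kN/m³.
The centroid lies 3.96/2 = 1.98 m below the top edge, so the centroid depth is h_c = 5.5 + 1.98 = 7.48 m.
A = 4.46 × 3.96 = 17.6616 m².
Resultant F = γ·h_c·A = 12.3606 × 7.48 × 17.6616 = 1632.94 kN.
I_c = b·h³/12 = 4.46 × 3.96³/12 = 23.0802 m⁴.
Centre of pressure: y_p = y_c + I_c/(y_c·A) = 7.48 + 23.0802/(7.48 × 17.6616) = 7.48 + 0.174706 = 7.65471 m along the plane.
The resultant acts 1.98 + 0.174706 = 2.15471 m (along the plate) below the hinge at the top edge, so the moment about the hinge is M = F × 2.15471 = 1632.94 × 2.15471 = 3518.51 kN·m.

M ≈ 3519 kN·m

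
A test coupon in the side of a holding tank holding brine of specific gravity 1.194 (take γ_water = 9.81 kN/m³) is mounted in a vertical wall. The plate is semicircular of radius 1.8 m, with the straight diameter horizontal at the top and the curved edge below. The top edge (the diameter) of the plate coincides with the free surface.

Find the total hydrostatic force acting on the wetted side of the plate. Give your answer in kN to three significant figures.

F ≈ 45.5 kN

γ = 1.194 × 9.81 = 11.71314 kN/m³.
The centroid of a semicircle lies 4r/(3π) = 0.763944 m from the diameter, here below the top edge, so the centroid depth is h_c = 0.763944 m.
A = πr²/2 = π × 1.8²/2 = 5.08938 m².
Resultant F = γ·h_c·A = 11.71314 × 0.763944 × 5.08938 = 45.5407 kN.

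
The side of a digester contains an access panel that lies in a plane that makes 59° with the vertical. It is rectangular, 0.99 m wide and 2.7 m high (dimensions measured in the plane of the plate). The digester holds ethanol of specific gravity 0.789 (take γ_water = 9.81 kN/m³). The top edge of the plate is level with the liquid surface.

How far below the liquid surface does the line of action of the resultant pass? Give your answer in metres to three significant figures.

γ = 0.789 × 9.81 = 7.74009 kN/m³.
The plate makes 59° with the vertical, i.e. θ = 90° − 59° = 31° to the horizontal. Measuring y along the incline from the free-surface line, vertical depth h = y·sinθ with sinθ = 0.515038.
The centroid lies 2.7/2 = 1.35 m below the top edge, so y_c = 1.35 m and h_c = 1.35 × 0.515038 = 0.695301 m.
A = 0.99 × 2.7 = 2.673 m².
Resultant F = γ·h_c·A = 7.74009 × 0.695301 × 2.673 = 14.3853 kN.
I_c = b·h³/12 = 0.99 × 2.7³/12 = 1.62385 m⁴.
Centre of pressure: y_p = y_c + I_c/(y_c·A) = 1.35 + 1.62385/(1.35 × 2.673) = 1.35 + 0.450001 = 1.8 m along the plane.
Vertically, h_p = y_p·sinθ = 1.8 × 0.515038 = 0.927068 m.

h_p = 0.927 m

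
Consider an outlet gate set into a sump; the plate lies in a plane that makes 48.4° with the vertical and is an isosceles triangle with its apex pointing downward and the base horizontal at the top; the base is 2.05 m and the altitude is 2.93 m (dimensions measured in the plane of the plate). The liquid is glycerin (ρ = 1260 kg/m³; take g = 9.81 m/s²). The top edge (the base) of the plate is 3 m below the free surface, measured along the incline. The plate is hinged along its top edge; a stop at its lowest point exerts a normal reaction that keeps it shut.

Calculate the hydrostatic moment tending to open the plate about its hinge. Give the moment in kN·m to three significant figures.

M ≈ 107 kN·m

γ = ρg = 1260 × 9.81 / 1000 = 12.3606 kN/m³.
The plate makes 48.4° with the vertical, i.e. θ = 90° − 48.4° = 41.6° to the horizontal. Measuring y along the incline from the free-surface line, vertical depth h = y·sinθ with sinθ = 0.663926.
With the apex down, the centroid sits h/3 = 2.93/3 = 0.976667 m below the base (the top edge), so y_c = 3 + 0.976667 = 3.97667 m and h_c = 3.97667 × 0.663926 = 2.64021 m.
A = ½ × 2.05 × 2.93 = 3.00325 m².
Resultant F = γ·h_c·A = 12.3606 × 2.64021 × 3.00325 = 98.0098 kN.
I_c = b·h³/36 = 2.05 × 2.93³/36 = 1.43237 m⁴.
Centre of pressure: y_p = y_c + I_c/(y_c·A) = 3.97667 + 1.43237/(3.97667 × 3.00325) = 3.97667 + 0.119935 = 4.09661 m along the plane.
The resultant acts 0.976667 + 0.119935 = 1.0966 m (along the plate) below the hinge at the top edge, so the moment about the hinge is M = F × 1.0966 = 98.0098 × 1.0966 = 107.478 kN·m.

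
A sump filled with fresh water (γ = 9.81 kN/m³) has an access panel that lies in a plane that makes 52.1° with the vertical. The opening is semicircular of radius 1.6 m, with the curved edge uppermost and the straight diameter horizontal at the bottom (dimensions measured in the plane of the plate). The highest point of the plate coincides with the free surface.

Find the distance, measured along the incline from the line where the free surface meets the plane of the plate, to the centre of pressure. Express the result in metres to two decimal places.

γ = 9.81 kN/m³.
The plate makes 52.1° with the vertical, i.e. θ = 90° − 52.1° = 37.9° to the horizontal. Measuring y along the incline from the free-surface line, vertical depth h = y·sinθ with sinθ = 0.614285.
The centroid lies 4r/(3π) = 0.679061 m above the diameter, so r − 4r/(3π) = 1.6 − 0.679061 = 0.920939 m below the topmost point, so y_c = 0.920939 m and h_c = 0.920939 × 0.614285 = 0.565719 m.
A = πr²/2 = π × 1.6²/2 = 4.02124 m².
Resultant F = γ·h_c·A = 9.81 × 0.565719 × 4.02124 = 22.3167 kN.
I_c = (π/8 − 8/(9π))·r⁴ = 0.109757 × 1.6⁴ = 0.719303 m⁴.
Centre of pressure: y_p = y_c + I_c/(y_c·A) = 0.920939 + 0.719303/(0.920939 × 4.02124) = 0.920939 + 0.194232 = 1.11517 m along the plane.

y_p = 1.12 m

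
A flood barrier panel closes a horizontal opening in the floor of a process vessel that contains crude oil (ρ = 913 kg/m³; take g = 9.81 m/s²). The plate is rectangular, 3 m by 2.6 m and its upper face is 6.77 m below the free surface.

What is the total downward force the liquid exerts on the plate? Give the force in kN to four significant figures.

F ≈ 473.0 kN

γ = ρg = 913 × 9.81 / 1000 = 8.95653 kN/m³.
The plate is horizontal, so pressure is uniform at p = γ·h = 8.95653 × 6.77 = 60.6357 kN/m².
A = 3 × 2.6 = 7.8 m².
F = p·A = 60.6357 × 7.8 = 472.958 kN.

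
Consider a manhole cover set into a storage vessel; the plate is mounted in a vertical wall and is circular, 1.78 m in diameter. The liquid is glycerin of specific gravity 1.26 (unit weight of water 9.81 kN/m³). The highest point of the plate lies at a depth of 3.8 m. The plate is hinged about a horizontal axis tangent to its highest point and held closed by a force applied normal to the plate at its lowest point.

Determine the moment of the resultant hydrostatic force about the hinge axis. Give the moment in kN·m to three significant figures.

γ = 1.26 × 9.81 = 12.3606 kN/m³.
The centroid is at the centre, 0.89 m below the top of the plate, so the centroid depth is h_c = 3.8 + 0.89 = 4.69 m.
A = π(0.89)² = 2.48846 m².
Resultant F = γ·h_c·A = 12.3606 × 4.69 × 2.48846 = 144.259 kN.
I_c = πr⁴/4 = π × 0.89⁴/4 = 0.492776 m⁴.
Centre of pressure: y_p = y_c + I_c/(y_c·A) = 4.69 + 0.492776/(4.69 × 2.48846) = 4.69 + 0.0422227 = 4.73222 m along the plane.
The resultant acts 0.89 + 0.0422227 = 0.932223 m (along the plate) below the hinge at the top edge, so the moment about the hinge is M = F × 0.932223 = 144.259 × 0.932223 = 134.482 kN·m.

M ≈ 134 kN·m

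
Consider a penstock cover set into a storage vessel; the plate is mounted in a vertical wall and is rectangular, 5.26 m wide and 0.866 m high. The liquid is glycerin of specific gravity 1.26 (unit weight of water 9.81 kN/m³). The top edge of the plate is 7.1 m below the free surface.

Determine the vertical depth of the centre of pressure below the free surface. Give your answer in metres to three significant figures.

h_p = 7.54 m

γ = 1.26 × 9.81 = 12.3606 kN/m³.
The centroid lies 0.866/2 = 0.433 m below the top edge, so the centroid depth is h_c = 7.1 + 0.433 = 7.533 m.
A = 5.26 × 0.866 = 4.55516 m².
Resultant F = γ·h_c·A = 12.3606 × 7.533 × 4.55516 = 424.142 kN.
I_c = b·h³/12 = 5.26 × 0.866³/12 = 0.284681 m⁴.
Centre of pressure: y_p = y_c + I_c/(y_c·A) = 7.533 + 0.284681/(7.533 × 4.55516) = 7.533 + 0.00829635 = 7.5413 m along the plane.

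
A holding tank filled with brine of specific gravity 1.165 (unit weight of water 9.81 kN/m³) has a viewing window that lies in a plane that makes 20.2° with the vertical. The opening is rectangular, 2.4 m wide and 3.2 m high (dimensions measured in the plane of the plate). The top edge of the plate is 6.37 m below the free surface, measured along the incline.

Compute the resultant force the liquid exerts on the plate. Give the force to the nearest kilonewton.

γ = 1.165 × 9.81 = 11.42865 kN/m³.
The plate makes 20.2° with the vertical, i.e. θ = 90° − 20.2° = 69.8° to the horizontal. Measuring y along the incline from the free-surface line, vertical depth h = y·sinθ with sinθ = 0.938493.
The centroid lies 3.2/2 = 1.6 m below the top edge, so y_c = 6.37 + 1.6 = 7.97 m and h_c = 7.97 × 0.938493 = 7.47979 m.
A = 2.4 × 3.2 = 7.68 m².
Resultant F = γ·h_c·A = 11.42865 × 7.47979 × 7.68 = 656.516 kN.

F ≈ 657 kN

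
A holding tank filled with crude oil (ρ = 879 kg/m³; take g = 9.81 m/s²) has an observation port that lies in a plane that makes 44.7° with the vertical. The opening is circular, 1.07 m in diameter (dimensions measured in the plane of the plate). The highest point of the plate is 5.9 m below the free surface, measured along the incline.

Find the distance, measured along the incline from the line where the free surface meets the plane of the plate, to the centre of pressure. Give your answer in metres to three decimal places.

y_p = 6.446 m

γ = ρg = 879 × 9.81 / 1000 = 8.62299 kN/m³.
The plate makes 44.7° with the vertical, i.e. θ = 90° − 44.7° = 45.3° to the horizontal. Measuring y along the incline from the free-surface line, vertical depth h = y·sinθ with sinθ = 0.710799.
The centroid is at the centre, 0.535 m below the top of the plate, so y_c = 5.9 + 0.535 = 6.435 m and h_c = 6.435 × 0.710799 = 4.57399 m.
A = π(0.535)² = 0.899202 m².
Resultant F = γ·h_c·A = 8.62299 × 4.57399 × 0.899202 = 35.4658 kN.
I_c = πr⁴/4 = π × 0.535⁴/4 = 0.0643435 m⁴.
Centre of pressure: y_p = y_c + I_c/(y_c·A) = 6.435 + 0.0643435/(6.435 × 0.899202) = 6.435 + 0.0111198 = 6.44612 m along the plane.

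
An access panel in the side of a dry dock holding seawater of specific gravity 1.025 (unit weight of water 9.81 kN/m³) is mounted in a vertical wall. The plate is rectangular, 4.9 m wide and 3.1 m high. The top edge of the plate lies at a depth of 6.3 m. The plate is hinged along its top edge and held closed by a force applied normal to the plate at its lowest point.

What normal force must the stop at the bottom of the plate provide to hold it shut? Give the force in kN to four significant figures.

P ≈ 639.0 kN

γ = 1.025 × 9.81 = 10.05525 kN/m³.
The centroid lies 3.1/2 = 1.55 m below the top edge, so the centroid depth is h_c = 6.3 + 1.55 = 7.85 m.
A = 4.9 × 3.1 = 15.19 m².
Resultant F = γ·h_c·A = 10.05525 × 7.85 × 15.19 = 1199 kN.
I_c = b·h³/12 = 4.9 × 3.1³/12 = 12.1647 m⁴.
Centre of pressure: y_p = y_c + I_c/(y_c·A) = 7.85 + 12.1647/(7.85 × 15.19) = 7.85 + 0.102017 = 7.95202 m along the plane.
The resultant acts 1.55 + 0.102017 = 1.65202 m (along the plate) below the hinge at the top edge, so the moment about the hinge is M = F × 1.65202 = 1199 × 1.65202 = 1980.77 kN·m.
A normal force at the bottom, 3.1 m from the hinge, must supply this moment: P = 1980.77/3.1 = 638.958 kN.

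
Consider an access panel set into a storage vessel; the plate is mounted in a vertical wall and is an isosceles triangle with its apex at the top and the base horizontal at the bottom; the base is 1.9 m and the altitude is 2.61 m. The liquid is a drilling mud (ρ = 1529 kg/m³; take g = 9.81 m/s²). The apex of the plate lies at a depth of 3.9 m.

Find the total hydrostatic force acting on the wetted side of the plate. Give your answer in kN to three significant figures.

γ = ρg = 1529 × 9.81 / 1000 = 14.99949 kN/m³.
With the apex up, the centroid sits 2h/3 = 2 × 2.61/3 = 1.74 m below the apex, so the centroid depth is h_c = 3.9 + 1.74 = 5.64 m.
A = ½ × 1.9 × 2.61 = 2.4795 m².
Resultant F = γ·h_c·A = 14.99949 × 5.64 × 2.4795 = 209.759 kN.

F ≈ 210 kN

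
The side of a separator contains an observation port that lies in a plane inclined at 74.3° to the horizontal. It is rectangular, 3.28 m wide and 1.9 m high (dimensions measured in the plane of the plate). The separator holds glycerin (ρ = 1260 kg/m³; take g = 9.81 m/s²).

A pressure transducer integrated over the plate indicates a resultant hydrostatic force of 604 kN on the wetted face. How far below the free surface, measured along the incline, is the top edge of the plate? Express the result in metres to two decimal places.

y_top ≈ 7.19 m

γ = ρg = 1260 × 9.81 / 1000 = 12.3606 kN/m³.
A = 3.28 × 1.9 = 6.232 m².
From F = γ·h_c·A, the centroid depth is h_c = 604/(12.3606 × 6.232) = 7.84097 m.
Let θ = 74.3° be the plate's angle to the horizontal; measure y along the incline from where the plane meets the free surface. Vertical depth h = y·sinθ with sinθ = 0.962692.
Along the incline, y_c = h_c/sinθ = 7.84097/0.962692 = 8.14484 m.
The centroid lies 1.9/2 = 0.95 m below the top edge, so the top edge sits at y_top = 8.14484 − 0.95 = 7.19484 m along the incline.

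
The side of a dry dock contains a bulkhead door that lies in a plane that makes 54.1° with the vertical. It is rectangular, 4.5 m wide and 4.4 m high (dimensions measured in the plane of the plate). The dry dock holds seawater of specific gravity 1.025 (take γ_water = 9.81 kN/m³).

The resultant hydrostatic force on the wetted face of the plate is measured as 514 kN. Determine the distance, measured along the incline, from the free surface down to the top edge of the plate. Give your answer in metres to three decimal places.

γ = 1.025 × 9.81 = 10.05525 kN/m³.
A = 4.5 × 4.4 = 19.8 m².
From F = γ·h_c·A, the centroid depth is h_c = 514/(10.05525 × 19.8) = 2.5817 m.
The plate makes 54.1° with the vertical, i.e. θ = 90° − 54.1° = 35.9° to the horizontal. Measuring y along the incline from the free-surface line, vertical depth h = y·sinθ with sinθ = 0.586372.
Along the incline, y_c = h_c/sinθ = 2.5817/0.586372 = 4.40284 m.
The centroid lies 4.4/2 = 2.2 m below the top edge, so the top edge sits at y_top = 4.40284 − 2.2 = 2.20284 m along the incline.

y_top ≈ 2.203 m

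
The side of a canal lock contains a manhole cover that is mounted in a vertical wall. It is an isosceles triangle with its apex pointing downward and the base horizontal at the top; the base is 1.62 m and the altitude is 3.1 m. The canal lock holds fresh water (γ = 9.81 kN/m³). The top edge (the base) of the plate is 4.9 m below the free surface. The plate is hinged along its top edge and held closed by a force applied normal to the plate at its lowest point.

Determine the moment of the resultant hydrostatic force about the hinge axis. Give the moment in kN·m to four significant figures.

γ = 9.81 kN/m³.
With the apex down, the centroid sits h/3 = 3.1/3 = 1.03333 m below the base (the top edge), so the centroid depth is h_c = 4.9 + 1.03333 = 5.93333 m.
A = ½ × 1.62 × 3.1 = 2.511 m².
Resultant F = γ·h_c·A = 9.81 × 5.93333 × 2.511 = 146.155 kN.
I_c = b·h³/36 = 1.62 × 3.1³/36 = 1.3406 m⁴.
Centre of pressure: y_p = y_c + I_c/(y_c·A) = 5.93333 + 1.3406/(5.93333 × 2.511) = 5.93333 + 0.0899817 = 6.02331 m along the plane.
The resultant acts 1.03333 + 0.0899817 = 1.12331 m (along the plate) below the hinge at the top edge, so the moment about the hinge is M = F × 1.12331 = 146.155 × 1.12331 = 164.177 kN·m.

M ≈ 164.2 kN·m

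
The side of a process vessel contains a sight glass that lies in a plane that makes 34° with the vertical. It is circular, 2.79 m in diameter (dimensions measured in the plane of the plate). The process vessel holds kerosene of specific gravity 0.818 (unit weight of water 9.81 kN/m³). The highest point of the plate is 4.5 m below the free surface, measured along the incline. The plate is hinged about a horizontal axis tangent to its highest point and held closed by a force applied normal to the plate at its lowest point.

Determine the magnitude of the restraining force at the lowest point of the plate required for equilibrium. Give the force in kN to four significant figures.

γ = 0.818 × 9.81 = 8.02458 kN/m³.
The plate makes 34° with the vertical, i.e. θ = 90° − 34° = 56° to the horizontal. Measuring y along the incline from the free-surface line, vertical depth h = y·sinθ with sinθ = 0.829038.
The centroid is at the centre, 1.395 m below the top of the plate, so y_c = 4.5 + 1.395 = 5.895 m and h_c = 5.895 × 0.829038 = 4.88718 m.
A = π(1.395)² = 6.11362 m².
Resultant F = γ·h_c·A = 8.02458 × 4.88718 × 6.11362 = 239.761 kN.
I_c = πr⁴/4 = π × 1.395⁴/4 = 2.97431 m⁴.
Centre of pressure: y_p = y_c + I_c/(y_c·A) = 5.895 + 2.97431/(5.895 × 6.11362) = 5.895 + 0.0825285 = 5.97753 m along the plane.
The resultant acts 1.395 + 0.0825285 = 1.47753 m (along the plate) below the hinge at the top edge, so the moment about the hinge is M = F × 1.47753 = 239.761 × 1.47753 = 354.254 kN·m.
A normal force at the bottom, 2.79 m from the hinge, must supply this moment: P = 354.254/2.79 = 126.973 kN.

P ≈ 127.0 kN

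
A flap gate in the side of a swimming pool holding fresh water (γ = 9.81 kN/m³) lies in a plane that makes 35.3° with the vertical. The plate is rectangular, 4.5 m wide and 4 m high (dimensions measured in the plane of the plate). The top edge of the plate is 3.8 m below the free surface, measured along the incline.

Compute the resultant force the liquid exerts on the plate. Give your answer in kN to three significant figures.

γ = 9.81 kN/m³.
The plate makes 35.3° with the vertical, i.e. θ = 90° − 35.3° = 54.7° to the horizontal. Measuring y along the incline from the free-surface line, vertical depth h = y·sinθ with sinθ = 0.816138.
The centroid lies 4/2 = 2 m below the top edge, so y_c = 3.8 + 2 = 5.8 m and h_c = 5.8 × 0.816138 = 4.7336 m.
A = 4.5 × 4 = 18 m².
Resultant F = γ·h_c·A = 9.81 × 4.7336 × 18 = 835.859 kN.

F ≈ 836 kN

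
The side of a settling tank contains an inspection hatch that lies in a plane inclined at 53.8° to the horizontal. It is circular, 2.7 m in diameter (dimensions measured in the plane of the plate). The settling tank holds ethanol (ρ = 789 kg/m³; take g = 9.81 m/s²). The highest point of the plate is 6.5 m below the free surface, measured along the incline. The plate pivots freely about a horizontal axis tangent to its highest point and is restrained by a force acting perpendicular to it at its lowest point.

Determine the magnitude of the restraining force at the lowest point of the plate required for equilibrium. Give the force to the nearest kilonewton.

γ = ρg = 789 × 9.81 / 1000 = 7.74009 kN/m³.
Let θ = 53.8° be the plate's angle to the horizontal; measure y along the incline from where the plane meets the free surface. Vertical depth h = y·sinθ with sinθ = 0.806960.
The centroid is at the centre, 1.35 m below the top of the plate, so y_c = 6.5 + 1.35 = 7.85 m and h_c = 7.85 × 0.806960 = 6.33464 m.
A = π(1.35)² = 5.72555 m².
Resultant F = γ·h_c·A = 7.74009 × 6.33464 × 5.72555 = 280.728 kN.
I_c = πr⁴/4 = π × 1.35⁴/4 = 2.6087 m⁴.
Centre of pressure: y_p = y_c + I_c/(y_c·A) = 7.85 + 2.6087/(7.85 × 5.72555) = 7.85 + 0.0580413 = 7.90804 m along the plane.
The resultant acts 1.35 + 0.0580413 = 1.40804 m (along the plate) below the hinge at the top edge, so the moment about the hinge is M = F × 1.40804 = 280.728 × 1.40804 = 395.276 kN·m.
A normal force at the bottom, 2.7 m from the hinge, must supply this moment: P = 395.276/2.7 = 146.399 kN.

P ≈ 146 kN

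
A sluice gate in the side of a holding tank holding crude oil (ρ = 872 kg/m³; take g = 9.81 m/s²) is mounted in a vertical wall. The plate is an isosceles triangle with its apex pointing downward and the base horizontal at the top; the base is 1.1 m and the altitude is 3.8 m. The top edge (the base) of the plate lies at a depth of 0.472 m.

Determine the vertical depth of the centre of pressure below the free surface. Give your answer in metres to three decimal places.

γ = ρg = 872 × 9.81 / 1000 = 8.55432 kN/m³.
With the apex down, the centroid sits h/3 = 3.8/3 = 1.26667 m below the base (the top edge), so the centroid depth is h_c = 0.472 + 1.26667 = 1.73867 m.
A = ½ × 1.1 × 3.8 = 2.09 m².
Resultant F = γ·h_c·A = 8.55432 × 1.73867 × 2.09 = 31.0849 kN.
I_c = b·h³/36 = 1.1 × 3.8³/36 = 1.67664 m⁴.
Centre of pressure: y_p = y_c + I_c/(y_c·A) = 1.73867 + 1.67664/(1.73867 × 2.09) = 1.73867 + 0.461399 = 2.20007 m along the plane.

h_p = 2.200 m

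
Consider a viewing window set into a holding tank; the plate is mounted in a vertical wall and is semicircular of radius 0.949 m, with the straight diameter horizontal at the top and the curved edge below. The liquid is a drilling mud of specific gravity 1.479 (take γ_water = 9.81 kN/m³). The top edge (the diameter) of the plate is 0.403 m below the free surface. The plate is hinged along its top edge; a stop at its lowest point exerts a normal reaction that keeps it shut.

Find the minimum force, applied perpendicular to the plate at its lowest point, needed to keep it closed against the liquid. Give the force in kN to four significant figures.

P ≈ 8.380 kN

γ = 1.479 × 9.81 = 14.50899 kN/m³.
The centroid of a semicircle lies 4r/(3π) = 0.402768 m from the diameter, here below the top edge, so the centroid depth is h_c = 0.403 + 0.402768 = 0.805768 m.
A = πr²/2 = π × 0.949²/2 = 1.41466 m².
Resultant F = γ·h_c·A = 14.50899 × 0.805768 × 1.41466 = 16.5386 kN.
I_c = (π/8 − 8/(9π))·r⁴ = 0.109757 × 0.949⁴ = 0.0890219 m⁴.
Centre of pressure: y_p = y_c + I_c/(y_c·A) = 0.805768 + 0.0890219/(0.805768 × 1.41466) = 0.805768 + 0.0780971 = 0.883865 m along the plane.
The resultant acts 0.402768 + 0.0780971 = 0.480865 m (along the plate) below the hinge at the top edge, so the moment about the hinge is M = F × 0.480865 = 16.5386 × 0.480865 = 7.95283 kN·m.
A normal force at the bottom, 0.949 m from the hinge, must supply this moment: P = 7.95283/0.949 = 8.38022 kN.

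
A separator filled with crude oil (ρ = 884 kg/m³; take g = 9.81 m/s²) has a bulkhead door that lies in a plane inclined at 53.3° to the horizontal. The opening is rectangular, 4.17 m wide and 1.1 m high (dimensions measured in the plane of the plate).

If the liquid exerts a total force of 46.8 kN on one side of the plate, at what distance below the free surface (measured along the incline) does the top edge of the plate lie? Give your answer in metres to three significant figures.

y_top ≈ 0.917 m

γ = ρg = 884 × 9.81 / 1000 = 8.67204 kN/m³.
A = 4.17 × 1.1 = 4.587 m².
From F = γ·h_c·A, the centroid depth is h_c = 46.8/(8.67204 × 4.587) = 1.17651 m.
Let θ = 53.3° be the plate's angle to the horizontal; measure y along the incline from where the plane meets the free surface. Vertical depth h = y·sinθ with sinθ = 0.801776.
Along the incline, y_c = h_c/sinθ = 1.17651/0.801776 = 1.46738 m.
The centroid lies 1.1/2 = 0.55 m below the top edge, so the top edge sits at y_top = 1.46738 − 0.55 = 0.91738 m along the incline.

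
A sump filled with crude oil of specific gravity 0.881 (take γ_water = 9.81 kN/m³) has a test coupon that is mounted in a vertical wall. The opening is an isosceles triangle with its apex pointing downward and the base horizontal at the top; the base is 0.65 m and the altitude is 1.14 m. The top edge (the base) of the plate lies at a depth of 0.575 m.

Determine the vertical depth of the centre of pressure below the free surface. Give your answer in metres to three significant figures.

γ = 0.881 × 9.81 = 8.64261 kN/m³.
With the apex down, the centroid sits h/3 = 1.14/3 = 0.38 m below the base (the top edge), so the centroid depth is h_c = 0.575 + 0.38 = 0.955 m.
A = ½ × 0.65 × 1.14 = 0.3705 m².
Resultant F = γ·h_c·A = 8.64261 × 0.955 × 0.3705 = 3.05799 kN.
I_c = b·h³/36 = 0.65 × 1.14³/36 = 0.0267501 m⁴.
Centre of pressure: y_p = y_c + I_c/(y_c·A) = 0.955 + 0.0267501/(0.955 × 0.3705) = 0.955 + 0.0756021 = 1.0306 m along the plane.

h_p = 1.03 m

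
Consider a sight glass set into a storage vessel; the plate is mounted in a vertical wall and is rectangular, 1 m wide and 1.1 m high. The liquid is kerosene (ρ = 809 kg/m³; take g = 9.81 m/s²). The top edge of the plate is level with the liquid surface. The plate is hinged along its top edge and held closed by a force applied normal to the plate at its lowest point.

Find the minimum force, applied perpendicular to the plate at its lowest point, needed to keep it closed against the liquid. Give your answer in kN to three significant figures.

P ≈ 3.20 kN

γ = ρg = 809 × 9.81 / 1000 = 7.93629 kN/m³.
The centroid lies 1.1/2 = 0.55 m below the top edge, so the centroid depth is h_c = 0.55 m.
A = 1 × 1.1 = 1.1 m².
Resultant F = γ·h_c·A = 7.93629 × 0.55 × 1.1 = 4.80146 kN.
I_c = b·h³/12 = 1 × 1.1³/12 = 0.110917 m⁴.
Centre of pressure: y_p = y_c + I_c/(y_c·A) = 0.55 + 0.110917/(0.55 × 1.1) = 0.55 + 0.183334 = 0.733334 m along the plane.
The resultant acts 0.55 + 0.183334 = 0.733334 m (along the plate) below the hinge at the top edge, so the moment about the hinge is M = F × 0.733334 = 4.80146 × 0.733334 = 3.52107 kN·m.
A normal force at the bottom, 1.1 m from the hinge, must supply this moment: P = 3.52107/1.1 = 3.20097 kN.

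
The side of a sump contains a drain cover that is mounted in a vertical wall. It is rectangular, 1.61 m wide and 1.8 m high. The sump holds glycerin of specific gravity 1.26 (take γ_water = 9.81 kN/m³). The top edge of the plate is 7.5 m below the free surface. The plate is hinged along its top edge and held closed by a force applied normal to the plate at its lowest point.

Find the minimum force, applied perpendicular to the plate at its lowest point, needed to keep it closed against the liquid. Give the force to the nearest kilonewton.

γ = 1.26 × 9.81 = 12.3606 kN/m³.
The centroid lies 1.8/2 = 0.9 m below the top edge, so the centroid depth is h_c = 7.5 + 0.9 = 8.4 m.
A = 1.61 × 1.8 = 2.898 m².
Resultant F = γ·h_c·A = 12.3606 × 8.4 × 2.898 = 300.897 kN.
I_c = b·h³/12 = 1.61 × 1.8³/12 = 0.78246 m⁴.
Centre of pressure: y_p = y_c + I_c/(y_c·A) = 8.4 + 0.78246/(8.4 × 2.898) = 8.4 + 0.0321429 = 8.43214 m along the plane.
The resultant acts 0.9 + 0.0321429 = 0.932143 m (along the plate) below the hinge at the top edge, so the moment about the hinge is M = F × 0.932143 = 300.897 × 0.932143 = 280.479 kN·m.
A normal force at the bottom, 1.8 m from the hinge, must supply this moment: P = 280.479/1.8 = 155.822 kN.

P ≈ 156 kN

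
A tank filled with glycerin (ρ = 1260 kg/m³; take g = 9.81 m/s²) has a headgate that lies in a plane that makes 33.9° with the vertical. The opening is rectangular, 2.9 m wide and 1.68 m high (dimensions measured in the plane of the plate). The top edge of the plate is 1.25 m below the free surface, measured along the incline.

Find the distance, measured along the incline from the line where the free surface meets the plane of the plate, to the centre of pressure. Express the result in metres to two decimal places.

y_p = 2.20 m

γ = ρg = 1260 × 9.81 / 1000 = 12.3606 kN/m³.
The plate makes 33.9° with the vertical, i.e. θ = 90° − 33.9° = 56.1° to the horizontal. Measuring y along the incline from the free-surface line, vertical depth h = y·sinθ with sinθ = 0.830012.
The centroid lies 1.68/2 = 0.84 m below the top edge, so y_c = 1.25 + 0.84 = 2.09 m and h_c = 2.09 × 0.830012 = 1.73473 m.
A = 2.9 × 1.68 = 4.872 m².
Resultant F = γ·h_c·A = 12.3606 × 1.73473 × 4.872 = 104.467 kN.
I_c = b·h³/12 = 2.9 × 1.68³/12 = 1.14589 m⁴.
Centre of pressure: y_p = y_c + I_c/(y_c·A) = 2.09 + 1.14589/(2.09 × 4.872) = 2.09 + 0.112535 = 2.20253 m along the plane.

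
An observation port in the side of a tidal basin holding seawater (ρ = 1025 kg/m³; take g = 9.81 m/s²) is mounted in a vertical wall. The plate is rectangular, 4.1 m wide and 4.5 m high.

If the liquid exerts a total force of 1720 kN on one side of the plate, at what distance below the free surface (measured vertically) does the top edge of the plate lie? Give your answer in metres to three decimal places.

d_top ≈ 7.021 m

γ = ρg = 1025 × 9.81 / 1000 = 10.05525 kN/m³.
A = 4.1 × 4.5 = 18.45 m².
From F = γ·h_c·A, the centroid depth is h_c = 1720/(10.05525 × 18.45) = 9.27127 m.
The centroid lies 4.5/2 = 2.25 m below the top edge, so the top edge sits at h_top = 9.27127 − 2.25 = 7.02127 m below the surface.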